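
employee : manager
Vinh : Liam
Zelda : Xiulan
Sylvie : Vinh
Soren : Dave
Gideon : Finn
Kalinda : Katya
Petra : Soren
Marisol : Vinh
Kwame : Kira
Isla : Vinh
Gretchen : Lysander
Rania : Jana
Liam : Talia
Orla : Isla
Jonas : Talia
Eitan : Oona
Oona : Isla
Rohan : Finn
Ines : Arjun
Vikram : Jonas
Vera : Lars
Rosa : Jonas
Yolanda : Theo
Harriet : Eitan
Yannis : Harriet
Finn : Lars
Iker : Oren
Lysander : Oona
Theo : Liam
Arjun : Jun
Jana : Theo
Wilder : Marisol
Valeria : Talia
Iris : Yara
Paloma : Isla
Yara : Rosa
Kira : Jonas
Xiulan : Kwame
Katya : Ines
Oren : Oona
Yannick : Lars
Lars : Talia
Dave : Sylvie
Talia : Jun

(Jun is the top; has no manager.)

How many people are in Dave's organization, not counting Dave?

Dave directly manages Soren. Under Soren: Petra (1). That's 2 in total.

2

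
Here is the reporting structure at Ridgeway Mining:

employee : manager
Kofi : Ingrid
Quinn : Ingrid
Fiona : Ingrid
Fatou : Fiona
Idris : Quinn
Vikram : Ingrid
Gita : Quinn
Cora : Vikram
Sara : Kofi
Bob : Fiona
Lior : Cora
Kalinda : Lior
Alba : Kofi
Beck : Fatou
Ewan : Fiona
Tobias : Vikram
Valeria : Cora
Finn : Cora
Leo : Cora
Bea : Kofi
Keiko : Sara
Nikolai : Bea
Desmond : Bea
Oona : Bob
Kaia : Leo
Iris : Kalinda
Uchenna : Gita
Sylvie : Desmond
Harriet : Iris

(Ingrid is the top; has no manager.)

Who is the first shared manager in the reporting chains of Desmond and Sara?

Desmond's chain of managers is Bea, Kofi, Ingrid. Sara's chain of managers is Kofi, Ingrid. The first manager that appears in both chains is Kofi.

Kofi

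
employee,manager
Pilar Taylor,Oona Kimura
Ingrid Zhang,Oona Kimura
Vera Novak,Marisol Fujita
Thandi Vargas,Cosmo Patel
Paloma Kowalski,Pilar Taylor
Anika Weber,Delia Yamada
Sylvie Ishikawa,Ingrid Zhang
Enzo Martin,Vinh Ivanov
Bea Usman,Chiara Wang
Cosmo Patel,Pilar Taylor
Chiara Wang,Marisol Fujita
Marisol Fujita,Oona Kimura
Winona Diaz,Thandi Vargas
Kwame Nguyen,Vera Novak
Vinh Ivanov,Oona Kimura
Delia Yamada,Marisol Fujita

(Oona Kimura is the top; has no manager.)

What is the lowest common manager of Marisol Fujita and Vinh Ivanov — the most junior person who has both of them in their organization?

Oona Kimura

Marisol Fujita's chain of managers is Oona Kimura. Vinh Ivanov's chain of managers is Oona Kimura. The first manager that appears in both chains is Oona Kimura.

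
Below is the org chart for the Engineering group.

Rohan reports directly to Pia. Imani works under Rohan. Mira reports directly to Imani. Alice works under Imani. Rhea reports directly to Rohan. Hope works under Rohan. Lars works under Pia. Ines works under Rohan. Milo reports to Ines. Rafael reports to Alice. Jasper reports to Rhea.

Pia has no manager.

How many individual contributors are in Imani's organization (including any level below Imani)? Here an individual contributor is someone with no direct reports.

The people in Imani's organization with no one reporting to them are Rafael, Mira. That is 2.

2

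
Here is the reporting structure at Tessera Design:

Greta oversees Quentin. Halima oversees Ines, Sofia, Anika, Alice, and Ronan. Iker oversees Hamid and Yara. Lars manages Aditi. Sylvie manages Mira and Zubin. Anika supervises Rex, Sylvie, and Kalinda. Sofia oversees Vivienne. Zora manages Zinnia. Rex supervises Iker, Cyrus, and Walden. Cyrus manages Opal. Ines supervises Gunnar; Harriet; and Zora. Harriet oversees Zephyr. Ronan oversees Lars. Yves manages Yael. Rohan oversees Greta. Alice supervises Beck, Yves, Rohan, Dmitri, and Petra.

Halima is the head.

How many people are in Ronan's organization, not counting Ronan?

Ronan directly manages Lars. Under Lars: Aditi (1). That's 2 in total.

2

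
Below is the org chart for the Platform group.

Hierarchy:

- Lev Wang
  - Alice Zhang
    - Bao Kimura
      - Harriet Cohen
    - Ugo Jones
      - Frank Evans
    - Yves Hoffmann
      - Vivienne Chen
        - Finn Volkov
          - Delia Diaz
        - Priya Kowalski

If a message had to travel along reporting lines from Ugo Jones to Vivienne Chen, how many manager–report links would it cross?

3

Ugo Jones is 1 level below Alice Zhang, and Vivienne Chen is 2 levels below Alice Zhang (their lowest common manager). The shortest path runs up from Ugo Jones to Alice Zhang and back down to Vivienne Chen: 1 + 2 = 3 links.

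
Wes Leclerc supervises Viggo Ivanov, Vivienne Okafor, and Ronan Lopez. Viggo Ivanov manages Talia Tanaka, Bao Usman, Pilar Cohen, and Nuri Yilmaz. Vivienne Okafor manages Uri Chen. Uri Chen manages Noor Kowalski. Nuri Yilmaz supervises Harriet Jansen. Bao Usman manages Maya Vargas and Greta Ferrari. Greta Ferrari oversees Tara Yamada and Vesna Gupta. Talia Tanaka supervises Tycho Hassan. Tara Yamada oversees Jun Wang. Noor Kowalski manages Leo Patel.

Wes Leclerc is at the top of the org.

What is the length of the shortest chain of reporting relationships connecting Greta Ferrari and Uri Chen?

Greta Ferrari is 3 levels below Wes Leclerc, and Uri Chen is 2 levels below Wes Leclerc (their lowest common manager). The shortest path runs up from Greta Ferrari to Wes Leclerc and back down to Uri Chen: 3 + 2 = 5 links.

5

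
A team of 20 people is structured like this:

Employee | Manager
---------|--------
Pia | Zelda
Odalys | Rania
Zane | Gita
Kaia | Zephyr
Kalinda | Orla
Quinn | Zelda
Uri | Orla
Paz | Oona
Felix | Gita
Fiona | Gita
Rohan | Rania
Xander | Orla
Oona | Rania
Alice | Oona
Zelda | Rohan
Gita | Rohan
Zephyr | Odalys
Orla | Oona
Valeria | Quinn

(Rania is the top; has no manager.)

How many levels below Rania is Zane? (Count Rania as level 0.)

Chain from Zane up to Rania: Zane → Gita → Rohan → Rania. That is 3 steps up, so Zane is 3 levels below Rania.

3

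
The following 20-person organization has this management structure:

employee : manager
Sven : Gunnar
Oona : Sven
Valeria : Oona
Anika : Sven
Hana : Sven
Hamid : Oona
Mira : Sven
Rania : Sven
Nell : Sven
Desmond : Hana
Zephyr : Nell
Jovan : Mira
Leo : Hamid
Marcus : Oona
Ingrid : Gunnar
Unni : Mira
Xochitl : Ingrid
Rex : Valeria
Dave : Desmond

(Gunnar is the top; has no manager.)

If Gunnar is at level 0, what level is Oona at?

Chain from Oona up to Gunnar: Oona → Sven → Gunnar. That is 2 steps up, so Oona is 2 levels below Gunnar.

2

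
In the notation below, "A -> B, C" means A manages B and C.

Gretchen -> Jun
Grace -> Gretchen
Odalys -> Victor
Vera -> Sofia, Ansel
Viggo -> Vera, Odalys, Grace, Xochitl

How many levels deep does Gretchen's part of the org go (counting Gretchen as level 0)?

1

The longest chain under Gretchen runs Gretchen → Jun, which is 1 level below Gretchen.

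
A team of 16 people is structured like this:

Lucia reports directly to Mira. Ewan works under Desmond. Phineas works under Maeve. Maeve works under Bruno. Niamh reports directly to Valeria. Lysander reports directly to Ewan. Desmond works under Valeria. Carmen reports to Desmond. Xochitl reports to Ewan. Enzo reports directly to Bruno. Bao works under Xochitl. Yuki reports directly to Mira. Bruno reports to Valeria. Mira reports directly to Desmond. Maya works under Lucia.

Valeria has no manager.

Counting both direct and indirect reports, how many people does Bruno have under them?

Bruno directly manages Maeve, Enzo. Under Maeve: Phineas (1). Enzo has no reports. So Bruno's organization is 2 direct reports plus everyone under them: 2 + 1 = 3.

3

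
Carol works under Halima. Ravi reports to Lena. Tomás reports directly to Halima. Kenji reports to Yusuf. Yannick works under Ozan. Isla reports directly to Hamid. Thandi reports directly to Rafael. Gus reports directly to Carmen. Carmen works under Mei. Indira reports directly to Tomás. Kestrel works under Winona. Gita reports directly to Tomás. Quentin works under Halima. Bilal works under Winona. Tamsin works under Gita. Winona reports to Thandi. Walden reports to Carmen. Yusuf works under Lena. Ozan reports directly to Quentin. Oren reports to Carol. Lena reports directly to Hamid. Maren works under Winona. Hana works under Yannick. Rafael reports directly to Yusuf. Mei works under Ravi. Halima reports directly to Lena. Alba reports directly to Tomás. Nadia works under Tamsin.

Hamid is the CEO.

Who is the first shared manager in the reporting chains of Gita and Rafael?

Gita's chain of managers is Tomás, Halima, Lena, Hamid. Rafael's chain of managers is Yusuf, Lena, Hamid. The first manager that appears in both chains is Lena.

Lena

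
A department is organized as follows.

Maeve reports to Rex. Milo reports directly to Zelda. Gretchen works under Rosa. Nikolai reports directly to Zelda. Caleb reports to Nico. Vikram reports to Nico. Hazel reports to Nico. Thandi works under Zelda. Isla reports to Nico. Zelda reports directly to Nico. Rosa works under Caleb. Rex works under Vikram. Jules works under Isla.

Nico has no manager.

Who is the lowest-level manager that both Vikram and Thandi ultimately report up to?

Nico

Vikram's chain of managers is Nico. Thandi's chain of managers is Zelda, Nico. The first manager that appears in both chains is Nico.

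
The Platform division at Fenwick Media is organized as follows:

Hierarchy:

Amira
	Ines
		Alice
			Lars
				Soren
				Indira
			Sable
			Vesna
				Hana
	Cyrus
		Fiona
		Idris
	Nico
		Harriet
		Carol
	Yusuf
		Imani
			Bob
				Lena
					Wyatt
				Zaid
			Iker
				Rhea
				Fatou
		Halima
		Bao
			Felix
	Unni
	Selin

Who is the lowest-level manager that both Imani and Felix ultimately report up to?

Yusuf

Imani's chain of managers is Yusuf, Amira. Felix's chain of managers is Bao, Yusuf, Amira. The first manager that appears in both chains is Yusuf.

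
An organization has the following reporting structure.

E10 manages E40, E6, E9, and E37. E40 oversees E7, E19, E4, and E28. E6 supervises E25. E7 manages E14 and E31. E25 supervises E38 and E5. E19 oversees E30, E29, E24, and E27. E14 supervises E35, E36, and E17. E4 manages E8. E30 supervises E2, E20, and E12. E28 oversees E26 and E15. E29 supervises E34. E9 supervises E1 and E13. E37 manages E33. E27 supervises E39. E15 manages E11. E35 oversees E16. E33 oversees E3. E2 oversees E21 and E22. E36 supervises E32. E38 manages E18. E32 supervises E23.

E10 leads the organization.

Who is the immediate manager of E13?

E9

E13 reports directly to E9.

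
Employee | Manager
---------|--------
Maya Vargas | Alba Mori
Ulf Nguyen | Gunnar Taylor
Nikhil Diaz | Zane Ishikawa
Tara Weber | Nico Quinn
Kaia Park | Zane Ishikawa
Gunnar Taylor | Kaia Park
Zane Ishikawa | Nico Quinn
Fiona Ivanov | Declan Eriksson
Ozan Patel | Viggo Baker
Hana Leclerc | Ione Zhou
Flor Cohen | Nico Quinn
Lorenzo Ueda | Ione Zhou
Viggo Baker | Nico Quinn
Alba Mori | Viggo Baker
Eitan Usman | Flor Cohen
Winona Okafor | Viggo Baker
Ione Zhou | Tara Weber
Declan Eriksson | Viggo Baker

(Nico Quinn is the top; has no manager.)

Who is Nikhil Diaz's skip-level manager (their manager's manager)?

Nikhil Diaz reports to Zane Ishikawa, and Zane Ishikawa reports to Nico Quinn. So Nikhil Diaz's skip-level manager is Nico Quinn.

Nico Quinn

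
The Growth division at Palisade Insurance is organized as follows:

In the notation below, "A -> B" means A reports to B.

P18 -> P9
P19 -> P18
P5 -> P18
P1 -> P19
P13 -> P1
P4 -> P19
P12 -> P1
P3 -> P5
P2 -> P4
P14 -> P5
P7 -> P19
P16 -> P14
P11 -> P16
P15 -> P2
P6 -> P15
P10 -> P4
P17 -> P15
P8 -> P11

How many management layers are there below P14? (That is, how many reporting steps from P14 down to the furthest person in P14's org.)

3

The longest chain under P14 runs P14 → P16 → P11 → P8, which is 3 levels below P14.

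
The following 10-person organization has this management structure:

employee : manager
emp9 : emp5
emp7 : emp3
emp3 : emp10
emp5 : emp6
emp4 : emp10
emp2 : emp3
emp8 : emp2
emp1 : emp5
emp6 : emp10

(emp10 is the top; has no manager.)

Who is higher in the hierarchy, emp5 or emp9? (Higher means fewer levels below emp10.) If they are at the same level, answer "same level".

emp5

emp5 is 2 levels below emp10; emp9 is 3. emp5 is higher.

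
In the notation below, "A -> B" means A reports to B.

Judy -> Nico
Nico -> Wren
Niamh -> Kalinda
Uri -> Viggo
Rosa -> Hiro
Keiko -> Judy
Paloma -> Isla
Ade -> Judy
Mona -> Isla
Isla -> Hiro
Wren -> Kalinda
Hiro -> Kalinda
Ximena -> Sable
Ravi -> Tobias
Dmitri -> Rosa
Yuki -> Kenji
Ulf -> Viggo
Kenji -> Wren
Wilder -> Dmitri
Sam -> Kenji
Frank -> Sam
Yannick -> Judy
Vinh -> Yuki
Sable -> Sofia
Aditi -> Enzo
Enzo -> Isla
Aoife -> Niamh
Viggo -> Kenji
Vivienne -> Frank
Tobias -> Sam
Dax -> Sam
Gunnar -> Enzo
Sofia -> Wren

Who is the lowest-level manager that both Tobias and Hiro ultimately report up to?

Tobias's chain of managers is Sam, Kenji, Wren, Kalinda. Hiro's chain of managers is Kalinda. The first manager that appears in both chains is Kalinda.

Kalinda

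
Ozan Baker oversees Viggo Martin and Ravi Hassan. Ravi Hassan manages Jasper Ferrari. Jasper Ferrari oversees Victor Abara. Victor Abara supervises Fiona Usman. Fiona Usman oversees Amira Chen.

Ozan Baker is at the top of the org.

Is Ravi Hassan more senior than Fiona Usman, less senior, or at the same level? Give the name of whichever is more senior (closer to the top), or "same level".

Ravi Hassan

Ravi Hassan is 1 level below Ozan Baker; Fiona Usman is 4. Ravi Hassan is higher.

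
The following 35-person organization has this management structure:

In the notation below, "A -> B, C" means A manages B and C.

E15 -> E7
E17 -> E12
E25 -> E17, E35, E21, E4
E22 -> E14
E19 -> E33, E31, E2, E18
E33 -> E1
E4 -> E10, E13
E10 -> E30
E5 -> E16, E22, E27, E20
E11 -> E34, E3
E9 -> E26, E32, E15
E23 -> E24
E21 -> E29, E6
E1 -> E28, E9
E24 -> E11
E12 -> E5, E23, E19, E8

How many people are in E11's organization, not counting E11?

2

E11 directly manages E34, E3. E34 has no reports. E3 has no reports. So E11's organization is 2 direct reports plus everyone under them: 1 + 1 = 2.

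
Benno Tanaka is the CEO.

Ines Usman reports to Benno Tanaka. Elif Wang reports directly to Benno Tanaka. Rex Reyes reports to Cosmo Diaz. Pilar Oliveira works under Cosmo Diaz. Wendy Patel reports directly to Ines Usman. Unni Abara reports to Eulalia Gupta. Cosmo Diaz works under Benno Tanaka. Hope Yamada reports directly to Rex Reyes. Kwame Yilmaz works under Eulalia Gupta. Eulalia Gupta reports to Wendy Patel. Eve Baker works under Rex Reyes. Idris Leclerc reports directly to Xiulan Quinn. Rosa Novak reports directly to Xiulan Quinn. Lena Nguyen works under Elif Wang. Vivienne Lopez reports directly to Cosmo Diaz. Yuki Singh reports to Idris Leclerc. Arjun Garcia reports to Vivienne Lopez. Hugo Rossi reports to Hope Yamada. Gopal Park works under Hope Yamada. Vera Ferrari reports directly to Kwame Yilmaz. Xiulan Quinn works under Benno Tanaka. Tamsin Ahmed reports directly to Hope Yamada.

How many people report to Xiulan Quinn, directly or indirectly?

Xiulan Quinn directly manages Idris Leclerc, Rosa Novak. Under Idris Leclerc: Yuki Singh (1). Rosa Novak has no reports. So Xiulan Quinn's organization is 2 direct reports plus everyone under them: 2 + 1 = 3.

3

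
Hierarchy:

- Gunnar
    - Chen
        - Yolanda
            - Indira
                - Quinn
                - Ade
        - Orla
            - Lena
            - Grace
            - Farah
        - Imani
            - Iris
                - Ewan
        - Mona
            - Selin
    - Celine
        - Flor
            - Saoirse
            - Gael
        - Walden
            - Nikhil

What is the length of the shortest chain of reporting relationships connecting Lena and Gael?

Lena is 3 levels below Gunnar, and Gael is 3 levels below Gunnar (their lowest common manager). The shortest path runs up from Lena to Gunnar and back down to Gael: 3 + 3 = 6 links.

6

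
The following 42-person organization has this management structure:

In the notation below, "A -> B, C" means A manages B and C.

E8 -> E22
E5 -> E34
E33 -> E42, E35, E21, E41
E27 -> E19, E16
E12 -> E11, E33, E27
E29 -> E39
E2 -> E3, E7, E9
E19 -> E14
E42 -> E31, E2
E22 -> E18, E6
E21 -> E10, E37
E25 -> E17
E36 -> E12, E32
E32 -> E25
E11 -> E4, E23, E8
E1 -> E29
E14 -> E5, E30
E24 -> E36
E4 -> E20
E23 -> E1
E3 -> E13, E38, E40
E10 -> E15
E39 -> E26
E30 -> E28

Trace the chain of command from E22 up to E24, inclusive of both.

E22 reports to E8. E8 reports to E11. E11 reports to E12. E12 reports to E36. E36 reports to E24. E24 is at the top.

E22 -> E8 -> E11 -> E12 -> E36 -> E24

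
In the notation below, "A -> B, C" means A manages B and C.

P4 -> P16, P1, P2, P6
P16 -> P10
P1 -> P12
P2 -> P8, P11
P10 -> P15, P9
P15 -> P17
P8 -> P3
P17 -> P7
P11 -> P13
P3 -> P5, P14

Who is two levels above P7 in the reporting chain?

P7 reports to P17, and P17 reports to P15. So P7's skip-level manager is P15.

P15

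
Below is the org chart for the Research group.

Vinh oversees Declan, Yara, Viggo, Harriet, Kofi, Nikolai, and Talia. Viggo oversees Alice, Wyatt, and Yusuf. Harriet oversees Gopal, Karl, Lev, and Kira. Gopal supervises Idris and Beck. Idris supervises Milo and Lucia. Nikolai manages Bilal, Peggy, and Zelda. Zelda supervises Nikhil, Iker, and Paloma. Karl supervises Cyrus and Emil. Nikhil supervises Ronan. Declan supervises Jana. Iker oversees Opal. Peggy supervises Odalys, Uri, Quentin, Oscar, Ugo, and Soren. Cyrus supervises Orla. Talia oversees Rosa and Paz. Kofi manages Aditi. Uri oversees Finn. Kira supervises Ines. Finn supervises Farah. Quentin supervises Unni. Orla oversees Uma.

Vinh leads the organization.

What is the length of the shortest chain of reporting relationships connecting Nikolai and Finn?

3

Finn is in Nikolai's organization: the chain from Finn up to Nikolai is Finn → Uri → Peggy → Nikolai, which is 3 links.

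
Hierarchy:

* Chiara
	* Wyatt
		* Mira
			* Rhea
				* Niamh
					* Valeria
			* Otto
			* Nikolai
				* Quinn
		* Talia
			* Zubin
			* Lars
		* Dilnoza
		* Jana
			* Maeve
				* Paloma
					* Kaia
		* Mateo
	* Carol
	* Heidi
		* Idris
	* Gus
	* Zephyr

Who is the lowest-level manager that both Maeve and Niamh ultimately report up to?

Maeve's chain of managers is Jana, Wyatt, Chiara. Niamh's chain of managers is Rhea, Mira, Wyatt, Chiara. The first manager that appears in both chains is Wyatt.

Wyatt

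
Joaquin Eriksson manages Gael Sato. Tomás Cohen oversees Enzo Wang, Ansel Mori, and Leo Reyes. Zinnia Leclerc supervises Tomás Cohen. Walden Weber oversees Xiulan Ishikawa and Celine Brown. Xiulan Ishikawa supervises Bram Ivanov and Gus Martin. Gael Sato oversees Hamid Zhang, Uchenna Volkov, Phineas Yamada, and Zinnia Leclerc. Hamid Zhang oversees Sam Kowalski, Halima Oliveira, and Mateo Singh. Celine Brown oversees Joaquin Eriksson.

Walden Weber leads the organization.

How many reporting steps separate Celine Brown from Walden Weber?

Chain from Celine Brown up to Walden Weber: Celine Brown → Walden Weber. That is 1 step up, so Celine Brown is 1 level below Walden Weber.

1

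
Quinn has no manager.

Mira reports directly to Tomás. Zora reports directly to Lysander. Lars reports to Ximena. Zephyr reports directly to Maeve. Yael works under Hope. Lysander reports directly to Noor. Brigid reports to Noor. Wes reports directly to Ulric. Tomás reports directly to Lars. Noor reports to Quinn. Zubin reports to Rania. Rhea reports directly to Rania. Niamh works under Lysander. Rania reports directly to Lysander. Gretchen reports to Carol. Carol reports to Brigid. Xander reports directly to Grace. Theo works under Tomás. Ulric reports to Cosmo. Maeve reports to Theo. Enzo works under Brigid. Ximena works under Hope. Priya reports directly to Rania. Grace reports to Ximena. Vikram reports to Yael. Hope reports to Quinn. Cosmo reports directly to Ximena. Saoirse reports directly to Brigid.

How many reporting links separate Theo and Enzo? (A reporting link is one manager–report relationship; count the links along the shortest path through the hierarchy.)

8

Theo is 5 levels below Quinn, and Enzo is 3 levels below Quinn (their lowest common manager). The shortest path runs up from Theo to Quinn and back down to Enzo: 5 + 3 = 8 links.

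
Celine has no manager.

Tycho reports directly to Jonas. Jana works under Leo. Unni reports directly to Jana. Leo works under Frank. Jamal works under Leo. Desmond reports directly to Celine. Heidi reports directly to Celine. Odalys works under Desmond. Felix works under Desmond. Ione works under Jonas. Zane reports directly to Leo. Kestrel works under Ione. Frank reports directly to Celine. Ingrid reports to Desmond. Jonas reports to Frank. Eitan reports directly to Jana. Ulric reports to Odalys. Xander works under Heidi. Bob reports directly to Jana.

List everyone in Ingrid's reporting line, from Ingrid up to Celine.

Ingrid reports to Desmond. Desmond reports to Celine. Celine is at the top.

Ingrid -> Desmond -> Celine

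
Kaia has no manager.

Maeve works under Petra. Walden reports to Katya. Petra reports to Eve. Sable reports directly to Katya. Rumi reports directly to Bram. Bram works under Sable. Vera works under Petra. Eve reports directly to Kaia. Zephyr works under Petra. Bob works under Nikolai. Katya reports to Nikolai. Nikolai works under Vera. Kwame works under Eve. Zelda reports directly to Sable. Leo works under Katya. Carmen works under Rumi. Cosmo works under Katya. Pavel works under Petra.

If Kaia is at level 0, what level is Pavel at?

3

Chain from Pavel up to Kaia: Pavel → Petra → Eve → Kaia. That is 3 steps up, so Pavel is 3 levels below Kaia.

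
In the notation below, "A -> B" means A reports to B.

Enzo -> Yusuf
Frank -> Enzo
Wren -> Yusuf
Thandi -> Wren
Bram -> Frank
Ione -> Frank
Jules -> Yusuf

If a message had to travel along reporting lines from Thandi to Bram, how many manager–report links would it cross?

5

Thandi is 2 levels below Yusuf, and Bram is 3 levels below Yusuf (their lowest common manager). The shortest path runs up from Thandi to Yusuf and back down to Bram: 2 + 3 = 5 links.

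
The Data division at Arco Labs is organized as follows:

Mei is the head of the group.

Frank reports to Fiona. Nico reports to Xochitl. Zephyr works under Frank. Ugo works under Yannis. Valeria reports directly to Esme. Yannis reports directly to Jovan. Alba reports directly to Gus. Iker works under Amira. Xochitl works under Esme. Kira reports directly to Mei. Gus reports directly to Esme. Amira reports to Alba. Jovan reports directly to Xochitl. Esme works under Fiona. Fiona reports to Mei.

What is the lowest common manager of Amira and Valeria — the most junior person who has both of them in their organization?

Amira's chain of managers is Alba, Gus, Esme, Fiona, Mei. Valeria's chain of managers is Esme, Fiona, Mei. The first manager that appears in both chains is Esme.

Esme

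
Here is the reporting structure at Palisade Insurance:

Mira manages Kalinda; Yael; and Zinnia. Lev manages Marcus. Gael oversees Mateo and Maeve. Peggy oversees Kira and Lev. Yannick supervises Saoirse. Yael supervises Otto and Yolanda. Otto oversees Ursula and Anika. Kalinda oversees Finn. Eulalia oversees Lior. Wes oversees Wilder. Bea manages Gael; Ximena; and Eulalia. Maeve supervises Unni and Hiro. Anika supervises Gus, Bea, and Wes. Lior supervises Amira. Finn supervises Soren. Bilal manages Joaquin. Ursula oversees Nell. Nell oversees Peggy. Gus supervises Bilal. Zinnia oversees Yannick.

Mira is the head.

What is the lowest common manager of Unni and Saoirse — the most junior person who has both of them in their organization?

Unni's chain of managers is Maeve, Gael, Bea, Anika, Otto, Yael, Mira. Saoirse's chain of managers is Yannick, Zinnia, Mira. The first manager that appears in both chains is Mira.

Mira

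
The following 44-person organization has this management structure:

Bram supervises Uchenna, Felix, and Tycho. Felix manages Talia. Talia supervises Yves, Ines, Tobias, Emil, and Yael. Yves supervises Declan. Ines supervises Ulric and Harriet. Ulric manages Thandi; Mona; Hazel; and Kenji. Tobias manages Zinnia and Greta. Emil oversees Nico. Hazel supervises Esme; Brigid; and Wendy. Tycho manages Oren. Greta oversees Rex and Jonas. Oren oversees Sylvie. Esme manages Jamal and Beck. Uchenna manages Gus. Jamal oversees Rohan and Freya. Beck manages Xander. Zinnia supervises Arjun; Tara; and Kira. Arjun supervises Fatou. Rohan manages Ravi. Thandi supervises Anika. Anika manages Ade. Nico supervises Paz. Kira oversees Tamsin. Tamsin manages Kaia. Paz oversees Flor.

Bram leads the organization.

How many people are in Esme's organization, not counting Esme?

6

Esme directly manages Jamal, Beck. Under Jamal: Freya, Rohan, Ravi (3). Under Beck: Xander (1). So Esme's organization is 2 direct reports plus everyone under them: 4 + 2 = 6.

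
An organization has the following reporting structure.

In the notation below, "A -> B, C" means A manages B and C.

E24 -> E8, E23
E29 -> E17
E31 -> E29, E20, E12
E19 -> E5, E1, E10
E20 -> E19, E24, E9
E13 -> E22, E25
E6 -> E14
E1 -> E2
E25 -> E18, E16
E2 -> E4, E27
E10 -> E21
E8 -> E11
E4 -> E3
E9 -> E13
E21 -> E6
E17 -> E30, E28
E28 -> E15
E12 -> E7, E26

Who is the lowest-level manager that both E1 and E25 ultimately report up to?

E1's chain of managers is E19, E20, E31. E25's chain of managers is E13, E9, E20, E31. The first manager that appears in both chains is E20.

E20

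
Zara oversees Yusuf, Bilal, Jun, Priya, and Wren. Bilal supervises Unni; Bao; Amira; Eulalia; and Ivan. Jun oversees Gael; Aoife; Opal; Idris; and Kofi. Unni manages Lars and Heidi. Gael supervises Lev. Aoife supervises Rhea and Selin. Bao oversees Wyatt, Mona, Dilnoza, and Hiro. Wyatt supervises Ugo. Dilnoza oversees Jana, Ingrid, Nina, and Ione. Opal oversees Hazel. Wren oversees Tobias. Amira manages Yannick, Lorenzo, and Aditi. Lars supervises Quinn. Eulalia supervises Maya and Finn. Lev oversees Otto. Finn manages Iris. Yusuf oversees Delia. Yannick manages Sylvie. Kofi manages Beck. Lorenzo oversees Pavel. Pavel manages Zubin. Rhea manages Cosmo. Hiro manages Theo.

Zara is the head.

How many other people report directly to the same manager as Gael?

Gael reports to Jun. Jun's other direct reports are Aoife, Opal, Idris, Kofi — 4 peers.

4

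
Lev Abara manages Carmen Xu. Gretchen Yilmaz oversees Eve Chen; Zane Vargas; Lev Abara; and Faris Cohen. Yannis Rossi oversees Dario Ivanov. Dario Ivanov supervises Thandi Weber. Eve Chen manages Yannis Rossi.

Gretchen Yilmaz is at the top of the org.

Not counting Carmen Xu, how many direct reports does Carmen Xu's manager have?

Carmen Xu reports to Lev Abara, and Lev Abara has no other direct reports. Carmen Xu has 0 peers.

0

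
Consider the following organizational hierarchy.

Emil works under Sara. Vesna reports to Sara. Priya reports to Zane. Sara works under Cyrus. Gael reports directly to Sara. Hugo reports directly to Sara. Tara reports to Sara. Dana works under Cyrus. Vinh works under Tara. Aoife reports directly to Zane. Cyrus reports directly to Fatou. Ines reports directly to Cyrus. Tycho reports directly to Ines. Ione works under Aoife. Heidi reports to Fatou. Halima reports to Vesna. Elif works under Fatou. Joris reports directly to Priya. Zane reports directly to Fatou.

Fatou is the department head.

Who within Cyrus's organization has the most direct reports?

Direct-report counts within Cyrus's organization: Cyrus has 3; Ines has 1; Sara has 5; Tara has 1; Vesna has 1. The largest is 5, held by Sara.

Sara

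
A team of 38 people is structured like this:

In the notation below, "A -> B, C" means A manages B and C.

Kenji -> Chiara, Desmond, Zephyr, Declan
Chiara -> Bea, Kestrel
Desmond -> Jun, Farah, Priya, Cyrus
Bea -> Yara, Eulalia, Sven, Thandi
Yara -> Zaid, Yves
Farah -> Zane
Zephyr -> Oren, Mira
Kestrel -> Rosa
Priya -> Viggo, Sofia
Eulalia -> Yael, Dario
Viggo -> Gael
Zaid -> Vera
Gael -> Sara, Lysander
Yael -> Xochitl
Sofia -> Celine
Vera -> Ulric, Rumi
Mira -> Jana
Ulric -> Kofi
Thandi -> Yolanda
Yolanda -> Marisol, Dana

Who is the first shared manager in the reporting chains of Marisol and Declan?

Marisol's chain of managers is Yolanda, Thandi, Bea, Chiara, Kenji. Declan's chain of managers is Kenji. The first manager that appears in both chains is Kenji.

Kenji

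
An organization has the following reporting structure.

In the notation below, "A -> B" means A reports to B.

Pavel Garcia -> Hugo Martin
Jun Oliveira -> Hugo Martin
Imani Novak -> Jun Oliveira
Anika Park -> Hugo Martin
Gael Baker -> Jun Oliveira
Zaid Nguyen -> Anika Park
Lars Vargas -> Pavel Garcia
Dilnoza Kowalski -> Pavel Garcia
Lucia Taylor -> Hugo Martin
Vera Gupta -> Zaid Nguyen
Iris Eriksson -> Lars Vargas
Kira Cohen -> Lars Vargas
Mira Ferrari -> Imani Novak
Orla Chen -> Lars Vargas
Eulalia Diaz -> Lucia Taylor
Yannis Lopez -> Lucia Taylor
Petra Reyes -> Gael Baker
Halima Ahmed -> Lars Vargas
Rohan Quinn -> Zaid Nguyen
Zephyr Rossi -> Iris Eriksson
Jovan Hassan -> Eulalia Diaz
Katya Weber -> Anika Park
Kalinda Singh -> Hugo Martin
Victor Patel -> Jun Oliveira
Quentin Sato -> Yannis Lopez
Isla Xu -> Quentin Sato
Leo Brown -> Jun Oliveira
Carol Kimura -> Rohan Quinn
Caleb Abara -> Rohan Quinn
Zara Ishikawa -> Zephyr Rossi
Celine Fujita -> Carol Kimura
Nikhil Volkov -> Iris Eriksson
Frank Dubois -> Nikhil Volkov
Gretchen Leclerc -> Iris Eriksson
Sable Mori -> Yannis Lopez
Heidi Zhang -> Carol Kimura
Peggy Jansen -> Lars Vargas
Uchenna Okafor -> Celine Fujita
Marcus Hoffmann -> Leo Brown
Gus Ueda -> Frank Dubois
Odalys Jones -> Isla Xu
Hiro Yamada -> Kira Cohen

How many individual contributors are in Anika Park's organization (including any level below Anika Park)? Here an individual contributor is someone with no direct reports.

5

The people in Anika Park's organization with no one reporting to them are Katya Weber, Caleb Abara, Heidi Zhang, Uchenna Okafor, Vera Gupta. That is 5.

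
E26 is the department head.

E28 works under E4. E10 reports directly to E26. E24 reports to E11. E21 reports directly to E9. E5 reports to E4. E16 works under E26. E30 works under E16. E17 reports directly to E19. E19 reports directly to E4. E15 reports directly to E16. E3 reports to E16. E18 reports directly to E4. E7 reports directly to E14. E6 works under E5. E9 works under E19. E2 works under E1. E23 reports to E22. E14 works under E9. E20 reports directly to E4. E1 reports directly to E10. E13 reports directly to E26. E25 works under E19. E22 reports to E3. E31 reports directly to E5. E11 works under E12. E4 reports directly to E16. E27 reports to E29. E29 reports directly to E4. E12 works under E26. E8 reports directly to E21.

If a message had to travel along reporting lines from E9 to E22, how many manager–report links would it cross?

E9 is 3 levels below E16, and E22 is 2 levels below E16 (their lowest common manager). The shortest path runs up from E9 to E16 and back down to E22: 3 + 2 = 5 links.

5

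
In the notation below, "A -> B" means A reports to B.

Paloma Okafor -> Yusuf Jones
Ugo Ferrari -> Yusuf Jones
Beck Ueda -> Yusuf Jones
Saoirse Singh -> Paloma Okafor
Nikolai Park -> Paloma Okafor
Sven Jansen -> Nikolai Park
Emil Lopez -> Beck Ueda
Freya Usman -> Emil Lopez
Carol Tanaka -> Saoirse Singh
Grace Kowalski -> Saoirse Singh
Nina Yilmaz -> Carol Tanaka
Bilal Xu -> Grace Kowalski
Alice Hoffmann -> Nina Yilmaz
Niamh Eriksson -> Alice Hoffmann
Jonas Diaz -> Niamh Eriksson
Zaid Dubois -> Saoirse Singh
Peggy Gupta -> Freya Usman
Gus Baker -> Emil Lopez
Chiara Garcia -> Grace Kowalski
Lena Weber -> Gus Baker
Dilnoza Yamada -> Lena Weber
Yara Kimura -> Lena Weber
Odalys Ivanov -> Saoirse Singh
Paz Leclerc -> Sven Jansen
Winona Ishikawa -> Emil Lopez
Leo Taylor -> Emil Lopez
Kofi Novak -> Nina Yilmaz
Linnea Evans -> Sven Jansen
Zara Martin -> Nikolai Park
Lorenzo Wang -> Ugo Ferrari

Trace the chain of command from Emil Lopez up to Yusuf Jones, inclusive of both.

Emil Lopez -> Beck Ueda -> Yusuf Jones

Emil Lopez reports to Beck Ueda. Beck Ueda reports to Yusuf Jones. Yusuf Jones is at the top.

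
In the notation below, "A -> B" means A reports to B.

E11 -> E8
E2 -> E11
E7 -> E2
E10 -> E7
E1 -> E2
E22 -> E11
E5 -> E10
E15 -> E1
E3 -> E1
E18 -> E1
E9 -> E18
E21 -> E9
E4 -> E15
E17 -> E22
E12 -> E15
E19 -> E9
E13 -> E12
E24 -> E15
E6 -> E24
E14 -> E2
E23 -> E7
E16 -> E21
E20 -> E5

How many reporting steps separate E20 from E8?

Chain from E20 up to E8: E20 → E5 → E10 → E7 → E2 → E11 → E8. That is 6 steps up, so E20 is 6 levels below E8.

6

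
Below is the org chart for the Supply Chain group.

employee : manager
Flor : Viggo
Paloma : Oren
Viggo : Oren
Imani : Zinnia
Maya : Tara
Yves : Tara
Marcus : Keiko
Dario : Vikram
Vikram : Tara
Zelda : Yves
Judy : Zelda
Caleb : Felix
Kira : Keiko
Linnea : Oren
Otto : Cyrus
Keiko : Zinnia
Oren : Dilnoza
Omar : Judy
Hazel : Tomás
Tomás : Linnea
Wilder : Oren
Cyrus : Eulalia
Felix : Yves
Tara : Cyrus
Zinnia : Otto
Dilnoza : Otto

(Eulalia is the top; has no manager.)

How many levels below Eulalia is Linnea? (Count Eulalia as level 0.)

5

Chain from Linnea up to Eulalia: Linnea → Oren → Dilnoza → Otto → Cyrus → Eulalia. That is 5 steps up, so Linnea is 5 levels below Eulalia.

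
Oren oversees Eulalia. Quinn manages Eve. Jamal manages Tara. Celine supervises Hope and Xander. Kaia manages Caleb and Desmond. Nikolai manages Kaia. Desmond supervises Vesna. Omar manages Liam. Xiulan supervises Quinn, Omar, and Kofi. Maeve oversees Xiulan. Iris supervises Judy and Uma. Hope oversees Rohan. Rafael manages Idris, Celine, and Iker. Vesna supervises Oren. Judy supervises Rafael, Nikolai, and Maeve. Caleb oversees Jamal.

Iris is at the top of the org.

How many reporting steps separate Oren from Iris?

6

Chain from Oren up to Iris: Oren → Vesna → Desmond → Kaia → Nikolai → Judy → Iris. That is 6 steps up, so Oren is 6 levels below Iris.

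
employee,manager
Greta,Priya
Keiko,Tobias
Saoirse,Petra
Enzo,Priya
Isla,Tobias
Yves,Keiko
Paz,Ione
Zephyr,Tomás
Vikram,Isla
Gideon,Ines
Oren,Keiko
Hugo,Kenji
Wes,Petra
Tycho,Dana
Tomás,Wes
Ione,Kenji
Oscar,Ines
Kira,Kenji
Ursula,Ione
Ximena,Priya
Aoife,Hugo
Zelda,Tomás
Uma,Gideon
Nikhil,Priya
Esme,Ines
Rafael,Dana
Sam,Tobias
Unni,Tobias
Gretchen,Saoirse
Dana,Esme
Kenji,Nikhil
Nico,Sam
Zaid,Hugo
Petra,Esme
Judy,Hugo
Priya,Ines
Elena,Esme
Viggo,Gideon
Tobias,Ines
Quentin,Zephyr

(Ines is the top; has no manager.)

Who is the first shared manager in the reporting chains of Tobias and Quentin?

Tobias's chain of managers is Ines. Quentin's chain of managers is Zephyr, Tomás, Wes, Petra, Esme, Ines. The first manager that appears in both chains is Ines.

Ines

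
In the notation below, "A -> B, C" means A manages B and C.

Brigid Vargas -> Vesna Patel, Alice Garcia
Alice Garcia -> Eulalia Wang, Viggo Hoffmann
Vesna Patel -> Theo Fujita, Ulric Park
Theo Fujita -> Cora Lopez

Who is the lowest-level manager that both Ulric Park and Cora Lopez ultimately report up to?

Ulric Park's chain of managers is Vesna Patel, Brigid Vargas. Cora Lopez's chain of managers is Theo Fujita, Vesna Patel, Brigid Vargas. The first manager that appears in both chains is Vesna Patel.

Vesna Patel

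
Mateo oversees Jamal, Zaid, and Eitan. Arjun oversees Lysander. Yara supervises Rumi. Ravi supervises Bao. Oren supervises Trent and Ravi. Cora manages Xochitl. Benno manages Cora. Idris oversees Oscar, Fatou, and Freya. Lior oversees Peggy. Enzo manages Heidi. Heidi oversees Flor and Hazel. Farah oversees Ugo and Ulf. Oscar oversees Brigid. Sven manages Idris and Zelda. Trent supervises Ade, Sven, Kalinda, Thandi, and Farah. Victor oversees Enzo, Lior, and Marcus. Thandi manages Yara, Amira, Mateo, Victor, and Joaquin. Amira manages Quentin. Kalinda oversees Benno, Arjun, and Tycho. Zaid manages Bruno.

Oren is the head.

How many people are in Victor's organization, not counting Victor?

7

Victor directly manages Enzo, Lior, Marcus. Under Enzo: Heidi, Flor, Hazel (3). Under Lior: Peggy (1). Marcus has no reports. So Victor's organization is 3 direct reports plus everyone under them: 4 + 2 + 1 = 7.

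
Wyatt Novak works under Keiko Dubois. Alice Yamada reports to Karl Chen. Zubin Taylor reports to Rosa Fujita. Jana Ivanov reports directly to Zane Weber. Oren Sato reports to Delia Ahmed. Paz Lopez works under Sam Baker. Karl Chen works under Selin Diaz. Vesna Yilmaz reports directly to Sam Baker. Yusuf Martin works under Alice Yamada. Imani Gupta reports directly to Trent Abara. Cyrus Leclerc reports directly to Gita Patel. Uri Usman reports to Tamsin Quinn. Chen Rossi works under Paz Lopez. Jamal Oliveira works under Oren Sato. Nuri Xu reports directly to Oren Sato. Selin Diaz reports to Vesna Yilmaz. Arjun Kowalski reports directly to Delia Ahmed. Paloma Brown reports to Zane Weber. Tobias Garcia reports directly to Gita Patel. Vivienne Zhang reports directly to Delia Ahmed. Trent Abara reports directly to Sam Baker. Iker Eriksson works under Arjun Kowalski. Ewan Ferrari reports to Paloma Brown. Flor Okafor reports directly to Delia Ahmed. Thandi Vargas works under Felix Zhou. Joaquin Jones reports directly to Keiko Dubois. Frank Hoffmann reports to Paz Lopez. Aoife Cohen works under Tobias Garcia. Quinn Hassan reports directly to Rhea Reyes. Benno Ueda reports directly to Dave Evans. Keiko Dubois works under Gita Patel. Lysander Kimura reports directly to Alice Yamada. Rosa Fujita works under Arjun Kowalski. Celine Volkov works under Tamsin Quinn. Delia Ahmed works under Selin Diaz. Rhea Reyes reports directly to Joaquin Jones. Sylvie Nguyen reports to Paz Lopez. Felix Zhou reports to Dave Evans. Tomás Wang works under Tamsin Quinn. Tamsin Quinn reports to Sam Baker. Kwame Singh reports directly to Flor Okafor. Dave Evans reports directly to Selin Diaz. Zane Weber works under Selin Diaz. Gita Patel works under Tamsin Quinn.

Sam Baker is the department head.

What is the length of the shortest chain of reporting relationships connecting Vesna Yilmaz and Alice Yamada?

Alice Yamada is in Vesna Yilmaz's organization: the chain from Alice Yamada up to Vesna Yilmaz is Alice Yamada → Karl Chen → Selin Diaz → Vesna Yilmaz, which is 3 links.

3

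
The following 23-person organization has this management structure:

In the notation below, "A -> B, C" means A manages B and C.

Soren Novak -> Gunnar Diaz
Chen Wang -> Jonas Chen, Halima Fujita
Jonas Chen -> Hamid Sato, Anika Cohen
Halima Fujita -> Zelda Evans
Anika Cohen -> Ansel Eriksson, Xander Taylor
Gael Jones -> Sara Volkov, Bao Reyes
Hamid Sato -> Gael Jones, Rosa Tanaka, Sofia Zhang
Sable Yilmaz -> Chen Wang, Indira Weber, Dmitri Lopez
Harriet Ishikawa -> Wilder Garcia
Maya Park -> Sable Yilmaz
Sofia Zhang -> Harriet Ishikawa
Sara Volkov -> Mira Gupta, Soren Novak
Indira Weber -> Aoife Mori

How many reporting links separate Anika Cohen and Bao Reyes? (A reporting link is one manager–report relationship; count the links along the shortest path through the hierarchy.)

4

Anika Cohen is 1 level below Jonas Chen, and Bao Reyes is 3 levels below Jonas Chen (their lowest common manager). The shortest path runs up from Anika Cohen to Jonas Chen and back down to Bao Reyes: 1 + 3 = 4 links.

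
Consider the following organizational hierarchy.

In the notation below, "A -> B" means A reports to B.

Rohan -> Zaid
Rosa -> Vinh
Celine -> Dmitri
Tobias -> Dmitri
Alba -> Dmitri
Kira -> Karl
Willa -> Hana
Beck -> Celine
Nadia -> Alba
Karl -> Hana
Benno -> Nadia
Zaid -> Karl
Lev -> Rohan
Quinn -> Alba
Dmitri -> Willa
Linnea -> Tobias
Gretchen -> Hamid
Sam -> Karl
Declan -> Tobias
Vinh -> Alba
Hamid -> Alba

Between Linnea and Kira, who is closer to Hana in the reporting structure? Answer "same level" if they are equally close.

Linnea is 4 levels below Hana; Kira is 2. Kira is higher.

Kira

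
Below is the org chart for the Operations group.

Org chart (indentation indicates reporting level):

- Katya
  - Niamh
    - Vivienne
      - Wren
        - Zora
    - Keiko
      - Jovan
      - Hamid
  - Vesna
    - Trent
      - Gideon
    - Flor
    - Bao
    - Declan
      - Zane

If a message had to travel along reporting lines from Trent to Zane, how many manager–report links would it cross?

3

Trent is 1 level below Vesna, and Zane is 2 levels below Vesna (their lowest common manager). The shortest path runs up from Trent to Vesna and back down to Zane: 1 + 2 = 3 links.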